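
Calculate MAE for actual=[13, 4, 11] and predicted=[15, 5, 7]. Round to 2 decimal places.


Absolute errors: [2, 1, 4]
Sum of absolute errors = 7
MAE = 7 / 3 = 2.33

2.33


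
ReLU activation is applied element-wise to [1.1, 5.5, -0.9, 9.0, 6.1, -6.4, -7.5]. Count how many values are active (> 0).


ReLU(x) = max(0, x) for each element:
ReLU(1.1) = 1.1
ReLU(5.5) = 5.5
ReLU(-0.9) = 0
ReLU(9.0) = 9.0
ReLU(6.1) = 6.1
ReLU(-6.4) = 0
ReLU(-7.5) = 0
Active neurons (>0): 4

4


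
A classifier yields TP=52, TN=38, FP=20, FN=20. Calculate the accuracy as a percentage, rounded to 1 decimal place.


Accuracy = (TP + TN) / (TP + TN + FP + FN) * 100
= (52 + 38) / (52 + 38 + 20 + 20)
= 90 / 130
= 0.6923
= 69.2%

69.2


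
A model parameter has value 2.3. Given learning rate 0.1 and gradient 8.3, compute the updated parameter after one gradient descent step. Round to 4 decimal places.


w_new = w_old - lr * gradient
= 2.3 - 0.1 * 8.3
= 2.3 - (0.83)
= 1.4700

1.4700


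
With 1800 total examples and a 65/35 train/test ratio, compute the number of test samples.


Train samples = 1800 * 65% = 1170
Test samples = 1800 - 1170
= 630

630


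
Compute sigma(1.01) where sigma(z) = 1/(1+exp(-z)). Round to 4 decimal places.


sigmoid(z) = 1 / (1 + exp(-z))
exp(-(1.01)) = exp(-1.01) = 0.3642
1 + 0.3642 = 1.3642
1 / 1.3642 = 0.7330

0.7330


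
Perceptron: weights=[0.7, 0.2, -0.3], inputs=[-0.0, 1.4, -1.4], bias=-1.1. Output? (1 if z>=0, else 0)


z = w . x + b
= 0.7*-0.0 + 0.2*1.4 + -0.3*-1.4 + -1.1
= -0.0 + 0.28 + 0.42 + -1.1
= 0.7 + -1.1
= -0.4
Since z = -0.4 < 0, output = 0

0


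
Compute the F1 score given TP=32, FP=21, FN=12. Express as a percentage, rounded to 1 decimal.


Precision = TP / (TP + FP) = 32 / 53 = 0.6038
Recall = TP / (TP + FN) = 32 / 44 = 0.7273
F1 = 2 * P * R / (P + R)
= 2 * 0.6038 * 0.7273 / (0.6038 + 0.7273)
= 0.8782 / 1.331
= 0.6598
As percentage: 66.0%

66.0


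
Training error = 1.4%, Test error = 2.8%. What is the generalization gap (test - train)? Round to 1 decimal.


Generalization gap = test_error - train_error
= 2.8 - 1.4
= 1.4%
A small gap suggests good generalization.

1.4


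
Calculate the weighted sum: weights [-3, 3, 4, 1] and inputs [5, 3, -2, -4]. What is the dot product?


Element-wise products:
-3 * 5 = -15
3 * 3 = 9
4 * -2 = -8
1 * -4 = -4
Sum = -15 + 9 + -8 + -4
= -18

-18


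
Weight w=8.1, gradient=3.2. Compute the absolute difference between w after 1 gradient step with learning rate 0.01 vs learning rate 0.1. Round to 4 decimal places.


With lr=0.01: w_new = 8.1 - 0.01 * 3.2 = 8.068
With lr=0.1: w_new = 8.1 - 0.1 * 3.2 = 7.78
Absolute difference = |8.068 - 7.78|
= 0.2880

0.2880


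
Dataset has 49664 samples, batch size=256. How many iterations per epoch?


Iterations per epoch = dataset_size / batch_size
= 49664 / 256
= 194

194


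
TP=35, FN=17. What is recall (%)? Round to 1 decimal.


Recall = TP / (TP + FN) * 100
= 35 / (35 + 17)
= 35 / 52
= 0.6731
= 67.3%

67.3


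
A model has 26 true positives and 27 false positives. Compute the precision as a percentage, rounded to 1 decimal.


Precision = TP / (TP + FP) * 100
= 26 / (26 + 27)
= 26 / 53
= 0.4906
= 49.1%

49.1


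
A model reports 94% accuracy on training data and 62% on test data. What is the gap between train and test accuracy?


Gap = train_accuracy - test_accuracy
= 94 - 62
= 32%
This large gap strongly indicates overfitting.

32


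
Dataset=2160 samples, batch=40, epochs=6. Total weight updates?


Iterations per epoch = 2160 / 40 = 54
Total updates = iterations_per_epoch * epochs
= 54 * 6
= 324

324


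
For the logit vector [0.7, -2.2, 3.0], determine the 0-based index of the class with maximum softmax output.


Softmax is a monotonic transformation, so it preserves the argmax.
We need to find the index of the maximum logit.
Index 0: 0.7
Index 1: -2.2
Index 2: 3.0
Maximum logit = 3.0 at index 2

2


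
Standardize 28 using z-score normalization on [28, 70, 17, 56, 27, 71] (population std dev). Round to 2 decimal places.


Mean = (28 + 70 + 17 + 56 + 27 + 71) / 6 = 44.8333
Variance = sum((x_i - mean)^2) / n = 469.8056
Std = sqrt(469.8056) = 21.675
Z = (x - mean) / std
= (28 - 44.8333) / 21.675
= -16.8333 / 21.675
= -0.78

-0.78


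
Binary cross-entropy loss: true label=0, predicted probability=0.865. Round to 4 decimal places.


For y=0: Loss = -log(1-p)
= -log(1 - 0.865)
= -log(0.135)
= -(-2.0025)
= 2.0025

2.0025


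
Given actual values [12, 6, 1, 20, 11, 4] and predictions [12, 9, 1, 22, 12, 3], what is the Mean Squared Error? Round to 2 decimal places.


Differences: [0, -3, 0, -2, -1, 1]
Squared errors: [0, 9, 0, 4, 1, 1]
Sum of squared errors = 15
MSE = 15 / 6 = 2.50

2.50


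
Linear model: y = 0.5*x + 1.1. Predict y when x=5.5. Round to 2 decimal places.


y = 0.5 * 5.5 + (1.1)
= 2.75 + (1.1)
= 3.85

3.85


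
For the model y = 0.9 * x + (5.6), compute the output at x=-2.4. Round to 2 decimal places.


y = 0.9 * -2.4 + (5.6)
= -2.16 + (5.6)
= 3.44

3.44


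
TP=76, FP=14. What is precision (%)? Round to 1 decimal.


Precision = TP / (TP + FP) * 100
= 76 / (76 + 14)
= 76 / 90
= 0.8444
= 84.4%

84.4


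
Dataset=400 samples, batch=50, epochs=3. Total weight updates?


Iterations per epoch = 400 / 50 = 8
Total updates = iterations_per_epoch * epochs
= 8 * 3
= 24

24


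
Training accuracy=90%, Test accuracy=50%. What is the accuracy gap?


Gap = train_accuracy - test_accuracy
= 90 - 50
= 40%
This large gap strongly indicates overfitting.

40


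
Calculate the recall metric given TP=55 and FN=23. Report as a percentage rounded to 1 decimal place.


Recall = TP / (TP + FN) * 100
= 55 / (55 + 23)
= 55 / 78
= 0.7051
= 70.5%

70.5


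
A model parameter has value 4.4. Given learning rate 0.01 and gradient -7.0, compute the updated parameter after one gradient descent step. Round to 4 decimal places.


w_new = w_old - lr * gradient
= 4.4 - 0.01 * -7.0
= 4.4 - (-0.07)
= 4.4700

4.4700


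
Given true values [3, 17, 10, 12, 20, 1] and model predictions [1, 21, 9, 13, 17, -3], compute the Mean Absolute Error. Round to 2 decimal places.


Absolute errors: [2, 4, 1, 1, 3, 4]
Sum of absolute errors = 15
MAE = 15 / 6 = 2.50

2.50


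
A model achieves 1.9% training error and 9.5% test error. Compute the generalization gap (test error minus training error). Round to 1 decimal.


Generalization gap = test_error - train_error
= 9.5 - 1.9
= 7.6%
A moderate gap.

7.6


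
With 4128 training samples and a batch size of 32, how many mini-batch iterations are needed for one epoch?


Iterations per epoch = dataset_size / batch_size
= 4128 / 32
= 129

129


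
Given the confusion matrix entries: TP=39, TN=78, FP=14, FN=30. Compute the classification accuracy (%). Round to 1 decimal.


Accuracy = (TP + TN) / (TP + TN + FP + FN) * 100
= (39 + 78) / (39 + 78 + 14 + 30)
= 117 / 161
= 0.7267
= 72.7%

72.7


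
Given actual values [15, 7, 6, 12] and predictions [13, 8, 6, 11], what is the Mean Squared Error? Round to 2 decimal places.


Differences: [2, -1, 0, 1]
Squared errors: [4, 1, 0, 1]
Sum of squared errors = 6
MSE = 6 / 4 = 1.50

1.50


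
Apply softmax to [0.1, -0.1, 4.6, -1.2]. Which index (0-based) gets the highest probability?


Softmax is a monotonic transformation, so it preserves the argmax.
We need to find the index of the maximum logit.
Index 0: 0.1
Index 1: -0.1
Index 2: 4.6
Index 3: -1.2
Maximum logit = 4.6 at index 2

2


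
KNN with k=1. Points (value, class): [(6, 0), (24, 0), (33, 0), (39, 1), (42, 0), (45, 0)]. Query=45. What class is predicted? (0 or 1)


Distances from query 45:
Point 45 (class 0): distance = 0
K=1 nearest neighbors: classes = [0]
Votes for class 1: 0 / 1
Majority vote => class 0

0


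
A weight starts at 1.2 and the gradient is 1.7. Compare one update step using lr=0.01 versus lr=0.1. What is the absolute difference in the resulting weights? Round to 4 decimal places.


With lr=0.01: w_new = 1.2 - 0.01 * 1.7 = 1.183
With lr=0.1: w_new = 1.2 - 0.1 * 1.7 = 1.03
Absolute difference = |1.183 - 1.03|
= 0.1530

0.1530


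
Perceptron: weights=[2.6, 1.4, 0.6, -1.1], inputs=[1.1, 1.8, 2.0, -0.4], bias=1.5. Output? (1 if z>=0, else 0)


z = w . x + b
= 2.6*1.1 + 1.4*1.8 + 0.6*2.0 + -1.1*-0.4 + 1.5
= 2.86 + 2.52 + 1.2 + 0.44 + 1.5
= 7.02 + 1.5
= 8.52
Since z = 8.52 >= 0, output = 1

1


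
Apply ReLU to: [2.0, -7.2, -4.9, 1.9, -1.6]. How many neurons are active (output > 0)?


ReLU(x) = max(0, x) for each element:
ReLU(2.0) = 2.0
ReLU(-7.2) = 0
ReLU(-4.9) = 0
ReLU(1.9) = 1.9
ReLU(-1.6) = 0
Active neurons (>0): 2

2


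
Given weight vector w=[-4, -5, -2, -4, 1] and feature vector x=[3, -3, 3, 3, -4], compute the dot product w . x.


Element-wise products:
-4 * 3 = -12
-5 * -3 = 15
-2 * 3 = -6
-4 * 3 = -12
1 * -4 = -4
Sum = -12 + 15 + -6 + -12 + -4
= -19

-19


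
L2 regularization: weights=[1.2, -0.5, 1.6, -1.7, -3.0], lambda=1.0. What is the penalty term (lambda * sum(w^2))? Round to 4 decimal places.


Squaring each weight:
1.2^2 = 1.44
(-0.5)^2 = 0.25
1.6^2 = 2.56
(-1.7)^2 = 2.89
(-3.0)^2 = 9.0
Sum of squares = 16.14
Penalty = 1.0 * 16.14 = 16.1400

16.1400


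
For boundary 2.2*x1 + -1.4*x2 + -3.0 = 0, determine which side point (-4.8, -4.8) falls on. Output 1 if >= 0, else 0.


Compute 2.2 * -4.8 + -1.4 * -4.8 + -3.0
= -10.56 + 6.72 + -3.0
= -6.84
Since -6.84 < 0, the point is on the negative side.

0


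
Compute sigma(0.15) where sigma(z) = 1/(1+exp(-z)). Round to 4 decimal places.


sigmoid(z) = 1 / (1 + exp(-z))
exp(-(0.15)) = exp(-0.15) = 0.8607
1 + 0.8607 = 1.8607
1 / 1.8607 = 0.5374

0.5374


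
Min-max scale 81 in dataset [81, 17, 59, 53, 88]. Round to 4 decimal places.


Min = 17, Max = 88
Range = 88 - 17 = 71
Scaled = (x - min) / (max - min)
= (81 - 17) / 71
= 64 / 71
= 0.9014

0.9014


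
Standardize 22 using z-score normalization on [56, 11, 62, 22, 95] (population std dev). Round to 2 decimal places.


Mean = (56 + 11 + 62 + 22 + 95) / 5 = 49.2
Variance = sum((x_i - mean)^2) / n = 901.36
Std = sqrt(901.36) = 30.0227
Z = (x - mean) / std
= (22 - 49.2) / 30.0227
= -27.2 / 30.0227
= -0.91

-0.91


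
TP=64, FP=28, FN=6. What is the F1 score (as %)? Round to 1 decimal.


Precision = TP / (TP + FP) = 64 / 92 = 0.6957
Recall = TP / (TP + FN) = 64 / 70 = 0.9143
F1 = 2 * P * R / (P + R)
= 2 * 0.6957 * 0.9143 / (0.6957 + 0.9143)
= 1.272 / 1.6099
= 0.7901
As percentage: 79.0%

79.0


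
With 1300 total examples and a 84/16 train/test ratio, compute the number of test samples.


Train samples = 1300 * 84% = 1092
Test samples = 1300 - 1092
= 208

208


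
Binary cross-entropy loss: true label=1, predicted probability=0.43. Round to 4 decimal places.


For y=1: Loss = -log(p)
= -log(0.43)
= -(-0.844)
= 0.8440

0.8440


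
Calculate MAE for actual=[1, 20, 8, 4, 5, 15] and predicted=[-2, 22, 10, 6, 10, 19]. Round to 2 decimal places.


Absolute errors: [3, 2, 2, 2, 5, 4]
Sum of absolute errors = 18
MAE = 18 / 6 = 3.00

3.00


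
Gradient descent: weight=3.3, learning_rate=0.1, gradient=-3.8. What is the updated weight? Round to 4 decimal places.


w_new = w_old - lr * gradient
= 3.3 - 0.1 * -3.8
= 3.3 - (-0.38)
= 3.6800

3.6800


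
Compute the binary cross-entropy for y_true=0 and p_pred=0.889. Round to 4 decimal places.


For y=0: Loss = -log(1-p)
= -log(1 - 0.889)
= -log(0.111)
= -(-2.1982)
= 2.1982

2.1982


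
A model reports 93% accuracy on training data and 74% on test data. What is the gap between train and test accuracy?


Gap = train_accuracy - test_accuracy
= 93 - 74
= 19%
This gap suggests the model is overfitting.

19


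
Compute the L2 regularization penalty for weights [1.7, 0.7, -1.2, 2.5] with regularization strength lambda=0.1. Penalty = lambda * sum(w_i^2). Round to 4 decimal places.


Squaring each weight:
1.7^2 = 2.89
0.7^2 = 0.49
(-1.2)^2 = 1.44
2.5^2 = 6.25
Sum of squares = 11.07
Penalty = 0.1 * 11.07 = 1.1070

1.1070


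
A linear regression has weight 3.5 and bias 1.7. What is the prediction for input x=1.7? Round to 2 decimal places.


y = 3.5 * 1.7 + (1.7)
= 5.95 + (1.7)
= 7.65

7.65


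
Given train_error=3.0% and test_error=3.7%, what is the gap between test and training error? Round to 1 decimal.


Generalization gap = test_error - train_error
= 3.7 - 3.0
= 0.7%
A small gap suggests good generalization.

0.7


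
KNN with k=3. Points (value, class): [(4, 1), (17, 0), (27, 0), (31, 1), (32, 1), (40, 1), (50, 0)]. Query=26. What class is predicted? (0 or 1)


Distances from query 26:
Point 27 (class 0): distance = 1
Point 31 (class 1): distance = 5
Point 32 (class 1): distance = 6
K=3 nearest neighbors: classes = [0, 1, 1]
Votes for class 1: 2 / 3
Majority vote => class 1

1


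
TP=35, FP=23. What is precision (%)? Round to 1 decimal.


Precision = TP / (TP + FP) * 100
= 35 / (35 + 23)
= 35 / 58
= 0.6034
= 60.3%

60.3


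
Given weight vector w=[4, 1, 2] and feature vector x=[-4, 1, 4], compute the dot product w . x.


Element-wise products:
4 * -4 = -16
1 * 1 = 1
2 * 4 = 8
Sum = -16 + 1 + 8
= -7

-7


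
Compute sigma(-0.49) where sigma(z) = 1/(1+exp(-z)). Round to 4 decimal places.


sigmoid(z) = 1 / (1 + exp(-z))
exp(-(-0.49)) = exp(0.49) = 1.6323
1 + 1.6323 = 2.6323
1 / 2.6323 = 0.3799

0.3799


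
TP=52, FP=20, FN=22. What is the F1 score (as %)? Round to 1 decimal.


Precision = TP / (TP + FP) = 52 / 72 = 0.7222
Recall = TP / (TP + FN) = 52 / 74 = 0.7027
F1 = 2 * P * R / (P + R)
= 2 * 0.7222 * 0.7027 / (0.7222 + 0.7027)
= 1.015 / 1.4249
= 0.7123
As percentage: 71.2%

71.2


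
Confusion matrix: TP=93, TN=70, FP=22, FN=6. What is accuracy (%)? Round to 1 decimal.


Accuracy = (TP + TN) / (TP + TN + FP + FN) * 100
= (93 + 70) / (93 + 70 + 22 + 6)
= 163 / 191
= 0.8534
= 85.3%

85.3


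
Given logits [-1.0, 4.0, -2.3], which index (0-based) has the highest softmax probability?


Softmax is a monotonic transformation, so it preserves the argmax.
We need to find the index of the maximum logit.
Index 0: -1.0
Index 1: 4.0
Index 2: -2.3
Maximum logit = 4.0 at index 1

1


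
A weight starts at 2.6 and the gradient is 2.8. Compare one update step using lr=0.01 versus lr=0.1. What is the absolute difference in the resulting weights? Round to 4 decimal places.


With lr=0.01: w_new = 2.6 - 0.01 * 2.8 = 2.572
With lr=0.1: w_new = 2.6 - 0.1 * 2.8 = 2.32
Absolute difference = |2.572 - 2.32|
= 0.2520

0.2520


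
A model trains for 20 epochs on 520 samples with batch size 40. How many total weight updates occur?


Iterations per epoch = 520 / 40 = 13
Total updates = iterations_per_epoch * epochs
= 13 * 20
= 260

260


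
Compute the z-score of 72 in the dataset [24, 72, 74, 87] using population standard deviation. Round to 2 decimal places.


Mean = (24 + 72 + 74 + 87) / 4 = 64.25
Variance = sum((x_i - mean)^2) / n = 573.1875
Std = sqrt(573.1875) = 23.9413
Z = (x - mean) / std
= (72 - 64.25) / 23.9413
= 7.75 / 23.9413
= 0.32

0.32


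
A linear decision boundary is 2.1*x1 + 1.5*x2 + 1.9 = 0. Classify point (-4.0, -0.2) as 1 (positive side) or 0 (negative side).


Compute 2.1 * -4.0 + 1.5 * -0.2 + 1.9
= -8.4 + -0.3 + 1.9
= -6.8
Since -6.8 < 0, the point is on the negative side.

0


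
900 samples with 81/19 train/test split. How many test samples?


Train samples = 900 * 81% = 729
Test samples = 900 - 729
= 171

171


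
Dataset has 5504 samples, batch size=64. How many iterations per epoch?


Iterations per epoch = dataset_size / batch_size
= 5504 / 64
= 86

86


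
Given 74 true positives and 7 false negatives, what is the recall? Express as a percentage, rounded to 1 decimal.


Recall = TP / (TP + FN) * 100
= 74 / (74 + 7)
= 74 / 81
= 0.9136
= 91.4%

91.4


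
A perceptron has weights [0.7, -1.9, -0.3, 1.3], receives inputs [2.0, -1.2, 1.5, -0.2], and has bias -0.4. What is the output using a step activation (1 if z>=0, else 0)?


z = w . x + b
= 0.7*2.0 + -1.9*-1.2 + -0.3*1.5 + 1.3*-0.2 + -0.4
= 1.4 + 2.28 + -0.45 + -0.26 + -0.4
= 2.97 + -0.4
= 2.57
Since z = 2.57 >= 0, output = 1

1


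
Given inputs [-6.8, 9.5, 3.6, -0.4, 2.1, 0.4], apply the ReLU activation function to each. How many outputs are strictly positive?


ReLU(x) = max(0, x) for each element:
ReLU(-6.8) = 0
ReLU(9.5) = 9.5
ReLU(3.6) = 3.6
ReLU(-0.4) = 0
ReLU(2.1) = 2.1
ReLU(0.4) = 0.4
Active neurons (>0): 4

4


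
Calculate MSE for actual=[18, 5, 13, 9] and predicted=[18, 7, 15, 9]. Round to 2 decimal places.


Differences: [0, -2, -2, 0]
Squared errors: [0, 4, 4, 0]
Sum of squared errors = 8
MSE = 8 / 4 = 2.00

2.00


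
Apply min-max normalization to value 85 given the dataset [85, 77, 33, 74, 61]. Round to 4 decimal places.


Min = 33, Max = 85
Range = 85 - 33 = 52
Scaled = (x - min) / (max - min)
= (85 - 33) / 52
= 52 / 52
= 1.0000

1.0000


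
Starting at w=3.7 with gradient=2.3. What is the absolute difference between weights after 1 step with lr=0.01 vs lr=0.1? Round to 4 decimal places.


With lr=0.01: w_new = 3.7 - 0.01 * 2.3 = 3.677
With lr=0.1: w_new = 3.7 - 0.1 * 2.3 = 3.47
Absolute difference = |3.677 - 3.47|
= 0.2070

0.2070


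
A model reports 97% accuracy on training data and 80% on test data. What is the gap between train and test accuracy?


Gap = train_accuracy - test_accuracy
= 97 - 80
= 17%
This gap suggests the model is overfitting.

17


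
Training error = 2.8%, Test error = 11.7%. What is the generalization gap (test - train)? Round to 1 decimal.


Generalization gap = test_error - train_error
= 11.7 - 2.8
= 8.9%
A moderate gap.

8.9


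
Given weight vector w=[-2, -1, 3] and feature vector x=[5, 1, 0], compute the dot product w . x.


Element-wise products:
-2 * 5 = -10
-1 * 1 = -1
3 * 0 = 0
Sum = -10 + -1 + 0
= -11

-11


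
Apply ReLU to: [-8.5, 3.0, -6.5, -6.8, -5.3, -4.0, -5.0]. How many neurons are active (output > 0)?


ReLU(x) = max(0, x) for each element:
ReLU(-8.5) = 0
ReLU(3.0) = 3.0
ReLU(-6.5) = 0
ReLU(-6.8) = 0
ReLU(-5.3) = 0
ReLU(-4.0) = 0
ReLU(-5.0) = 0
Active neurons (>0): 1

1


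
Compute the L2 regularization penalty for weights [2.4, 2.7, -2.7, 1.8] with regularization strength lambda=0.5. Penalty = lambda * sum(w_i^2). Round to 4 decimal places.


Squaring each weight:
2.4^2 = 5.76
2.7^2 = 7.29
(-2.7)^2 = 7.29
1.8^2 = 3.24
Sum of squares = 23.58
Penalty = 0.5 * 23.58 = 11.7900

11.7900


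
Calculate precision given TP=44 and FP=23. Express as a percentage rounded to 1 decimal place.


Precision = TP / (TP + FP) * 100
= 44 / (44 + 23)
= 44 / 67
= 0.6567
= 65.7%

65.7


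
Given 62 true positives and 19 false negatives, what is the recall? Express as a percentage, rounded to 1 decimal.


Recall = TP / (TP + FN) * 100
= 62 / (62 + 19)
= 62 / 81
= 0.7654
= 76.5%

76.5


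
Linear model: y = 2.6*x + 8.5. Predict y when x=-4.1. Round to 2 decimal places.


y = 2.6 * -4.1 + (8.5)
= -10.66 + (8.5)
= -2.16

-2.16


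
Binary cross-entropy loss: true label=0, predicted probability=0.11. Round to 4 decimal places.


For y=0: Loss = -log(1-p)
= -log(1 - 0.11)
= -log(0.89)
= -(-0.1165)
= 0.1165

0.1165


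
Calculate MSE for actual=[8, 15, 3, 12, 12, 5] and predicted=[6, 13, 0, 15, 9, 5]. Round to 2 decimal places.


Differences: [2, 2, 3, -3, 3, 0]
Squared errors: [4, 4, 9, 9, 9, 0]
Sum of squared errors = 35
MSE = 35 / 6 = 5.83

5.83


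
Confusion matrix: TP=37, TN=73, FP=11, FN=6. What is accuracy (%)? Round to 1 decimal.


Accuracy = (TP + TN) / (TP + TN + FP + FN) * 100
= (37 + 73) / (37 + 73 + 11 + 6)
= 110 / 127
= 0.8661
= 86.6%

86.6


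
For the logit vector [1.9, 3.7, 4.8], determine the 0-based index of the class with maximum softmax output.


Softmax is a monotonic transformation, so it preserves the argmax.
We need to find the index of the maximum logit.
Index 0: 1.9
Index 1: 3.7
Index 2: 4.8
Maximum logit = 4.8 at index 2

2


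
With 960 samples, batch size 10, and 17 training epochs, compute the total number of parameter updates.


Iterations per epoch = 960 / 10 = 96
Total updates = iterations_per_epoch * epochs
= 96 * 17
= 1632

1632


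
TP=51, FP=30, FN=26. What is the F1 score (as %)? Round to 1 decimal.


Precision = TP / (TP + FP) = 51 / 81 = 0.6296
Recall = TP / (TP + FN) = 51 / 77 = 0.6623
F1 = 2 * P * R / (P + R)
= 2 * 0.6296 * 0.6623 / (0.6296 + 0.6623)
= 0.8341 / 1.292
= 0.6456
As percentage: 64.6%

64.6


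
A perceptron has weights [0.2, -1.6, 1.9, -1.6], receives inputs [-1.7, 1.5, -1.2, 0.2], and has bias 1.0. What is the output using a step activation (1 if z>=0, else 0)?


z = w . x + b
= 0.2*-1.7 + -1.6*1.5 + 1.9*-1.2 + -1.6*0.2 + 1.0
= -0.34 + -2.4 + -2.28 + -0.32 + 1.0
= -5.34 + 1.0
= -4.34
Since z = -4.34 < 0, output = 0

0


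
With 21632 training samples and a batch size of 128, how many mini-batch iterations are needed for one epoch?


Iterations per epoch = dataset_size / batch_size
= 21632 / 128
= 169

169


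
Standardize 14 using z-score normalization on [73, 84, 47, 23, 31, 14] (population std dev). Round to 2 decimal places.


Mean = (73 + 84 + 47 + 23 + 31 + 14) / 6 = 45.3333
Variance = sum((x_i - mean)^2) / n = 658.2222
Std = sqrt(658.2222) = 25.6558
Z = (x - mean) / std
= (14 - 45.3333) / 25.6558
= -31.3333 / 25.6558
= -1.22

-1.22


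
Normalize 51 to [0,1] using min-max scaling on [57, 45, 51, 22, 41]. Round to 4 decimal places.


Min = 22, Max = 57
Range = 57 - 22 = 35
Scaled = (x - min) / (max - min)
= (51 - 22) / 35
= 29 / 35
= 0.8286

0.8286


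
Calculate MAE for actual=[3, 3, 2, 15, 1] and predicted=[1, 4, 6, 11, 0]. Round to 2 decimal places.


Absolute errors: [2, 1, 4, 4, 1]
Sum of absolute errors = 12
MAE = 12 / 5 = 2.40

2.40


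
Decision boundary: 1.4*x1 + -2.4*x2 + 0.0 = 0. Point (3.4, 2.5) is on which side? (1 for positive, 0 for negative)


Compute 1.4 * 3.4 + -2.4 * 2.5 + 0.0
= 4.76 + -6.0 + 0.0
= -1.24
Since -1.24 < 0, the point is on the negative side.

0


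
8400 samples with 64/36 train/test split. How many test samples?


Train samples = 8400 * 64% = 5376
Test samples = 8400 - 5376
= 3024

3024


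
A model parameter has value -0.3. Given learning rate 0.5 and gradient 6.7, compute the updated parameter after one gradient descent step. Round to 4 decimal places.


w_new = w_old - lr * gradient
= -0.3 - 0.5 * 6.7
= -0.3 - (3.35)
= -3.6500

-3.6500


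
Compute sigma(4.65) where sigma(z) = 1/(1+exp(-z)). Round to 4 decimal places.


sigmoid(z) = 1 / (1 + exp(-z))
exp(-(4.65)) = exp(-4.65) = 0.0096
1 + 0.0096 = 1.0096
1 / 1.0096 = 0.9905

0.9905


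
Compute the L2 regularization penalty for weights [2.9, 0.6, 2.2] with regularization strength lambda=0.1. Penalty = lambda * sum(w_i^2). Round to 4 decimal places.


Squaring each weight:
2.9^2 = 8.41
0.6^2 = 0.36
2.2^2 = 4.84
Sum of squares = 13.61
Penalty = 0.1 * 13.61 = 1.3610

1.3610


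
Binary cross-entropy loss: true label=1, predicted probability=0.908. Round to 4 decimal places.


For y=1: Loss = -log(p)
= -log(0.908)
= -(-0.0965)
= 0.0965

0.0965


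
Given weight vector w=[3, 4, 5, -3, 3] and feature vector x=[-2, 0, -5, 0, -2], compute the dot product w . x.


Element-wise products:
3 * -2 = -6
4 * 0 = 0
5 * -5 = -25
-3 * 0 = 0
3 * -2 = -6
Sum = -6 + 0 + -25 + 0 + -6
= -37

-37


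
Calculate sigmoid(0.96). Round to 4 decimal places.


sigmoid(z) = 1 / (1 + exp(-z))
exp(-(0.96)) = exp(-0.96) = 0.3829
1 + 0.3829 = 1.3829
1 / 1.3829 = 0.7231

0.7231


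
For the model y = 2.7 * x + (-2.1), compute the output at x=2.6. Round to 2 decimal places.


y = 2.7 * 2.6 + (-2.1)
= 7.02 + (-2.1)
= 4.92

4.92


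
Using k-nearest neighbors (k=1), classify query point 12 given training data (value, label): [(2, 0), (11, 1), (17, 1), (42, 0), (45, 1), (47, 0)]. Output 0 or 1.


Distances from query 12:
Point 11 (class 1): distance = 1
K=1 nearest neighbors: classes = [1]
Votes for class 1: 1 / 1
Majority vote => class 1

1


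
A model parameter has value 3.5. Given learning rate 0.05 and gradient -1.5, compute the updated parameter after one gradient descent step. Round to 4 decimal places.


w_new = w_old - lr * gradient
= 3.5 - 0.05 * -1.5
= 3.5 - (-0.075)
= 3.5750

3.5750


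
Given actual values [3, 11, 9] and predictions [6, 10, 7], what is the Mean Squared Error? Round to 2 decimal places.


Differences: [-3, 1, 2]
Squared errors: [9, 1, 4]
Sum of squared errors = 14
MSE = 14 / 3 = 4.67

4.67


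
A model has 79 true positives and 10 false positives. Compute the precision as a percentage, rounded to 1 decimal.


Precision = TP / (TP + FP) * 100
= 79 / (79 + 10)
= 79 / 89
= 0.8876
= 88.8%

88.8


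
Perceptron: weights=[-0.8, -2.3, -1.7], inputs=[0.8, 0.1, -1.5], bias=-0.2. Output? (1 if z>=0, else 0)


z = w . x + b
= -0.8*0.8 + -2.3*0.1 + -1.7*-1.5 + -0.2
= -0.64 + -0.23 + 2.55 + -0.2
= 1.68 + -0.2
= 1.48
Since z = 1.48 >= 0, output = 1

1


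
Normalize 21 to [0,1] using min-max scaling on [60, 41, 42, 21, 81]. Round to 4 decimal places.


Min = 21, Max = 81
Range = 81 - 21 = 60
Scaled = (x - min) / (max - min)
= (21 - 21) / 60
= 0 / 60
= 0.0000

0.0000


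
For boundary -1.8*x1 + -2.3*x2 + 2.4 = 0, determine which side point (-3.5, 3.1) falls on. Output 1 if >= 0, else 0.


Compute -1.8 * -3.5 + -2.3 * 3.1 + 2.4
= 6.3 + -7.13 + 2.4
= 1.57
Since 1.57 >= 0, the point is on the positive side.

1


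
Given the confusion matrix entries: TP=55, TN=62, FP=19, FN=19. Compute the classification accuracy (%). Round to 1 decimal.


Accuracy = (TP + TN) / (TP + TN + FP + FN) * 100
= (55 + 62) / (55 + 62 + 19 + 19)
= 117 / 155
= 0.7548
= 75.5%

75.5


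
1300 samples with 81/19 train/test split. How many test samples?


Train samples = 1300 * 81% = 1053
Test samples = 1300 - 1053
= 247

247


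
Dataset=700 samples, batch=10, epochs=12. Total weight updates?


Iterations per epoch = 700 / 10 = 70
Total updates = iterations_per_epoch * epochs
= 70 * 12
= 840

840


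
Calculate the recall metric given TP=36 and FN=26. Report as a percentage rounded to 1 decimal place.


Recall = TP / (TP + FN) * 100
= 36 / (36 + 26)
= 36 / 62
= 0.5806
= 58.1%

58.1


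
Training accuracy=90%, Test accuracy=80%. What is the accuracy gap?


Gap = train_accuracy - test_accuracy
= 90 - 80
= 10%
This moderate gap may indicate mild overfitting.

10


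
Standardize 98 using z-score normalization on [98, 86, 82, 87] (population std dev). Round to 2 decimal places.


Mean = (98 + 86 + 82 + 87) / 4 = 88.25
Variance = sum((x_i - mean)^2) / n = 35.1875
Std = sqrt(35.1875) = 5.9319
Z = (x - mean) / std
= (98 - 88.25) / 5.9319
= 9.75 / 5.9319
= 1.64

1.64


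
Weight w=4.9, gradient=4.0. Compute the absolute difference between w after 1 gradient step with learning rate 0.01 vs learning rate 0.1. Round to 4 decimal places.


With lr=0.01: w_new = 4.9 - 0.01 * 4.0 = 4.86
With lr=0.1: w_new = 4.9 - 0.1 * 4.0 = 4.5
Absolute difference = |4.86 - 4.5|
= 0.3600

0.3600


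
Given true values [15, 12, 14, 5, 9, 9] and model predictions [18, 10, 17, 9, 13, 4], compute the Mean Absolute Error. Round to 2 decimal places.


Absolute errors: [3, 2, 3, 4, 4, 5]
Sum of absolute errors = 21
MAE = 21 / 6 = 3.50

3.50


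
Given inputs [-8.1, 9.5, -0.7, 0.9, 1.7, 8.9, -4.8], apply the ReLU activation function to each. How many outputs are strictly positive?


ReLU(x) = max(0, x) for each element:
ReLU(-8.1) = 0
ReLU(9.5) = 9.5
ReLU(-0.7) = 0
ReLU(0.9) = 0.9
ReLU(1.7) = 1.7
ReLU(8.9) = 8.9
ReLU(-4.8) = 0
Active neurons (>0): 4

4


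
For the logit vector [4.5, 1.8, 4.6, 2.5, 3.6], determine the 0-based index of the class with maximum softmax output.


Softmax is a monotonic transformation, so it preserves the argmax.
We need to find the index of the maximum logit.
Index 0: 4.5
Index 1: 1.8
Index 2: 4.6
Index 3: 2.5
Index 4: 3.6
Maximum logit = 4.6 at index 2

2


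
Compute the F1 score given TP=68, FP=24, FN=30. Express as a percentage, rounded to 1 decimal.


Precision = TP / (TP + FP) = 68 / 92 = 0.7391
Recall = TP / (TP + FN) = 68 / 98 = 0.6939
F1 = 2 * P * R / (P + R)
= 2 * 0.7391 * 0.6939 / (0.7391 + 0.6939)
= 1.0257 / 1.433
= 0.7158
As percentage: 71.6%

71.6


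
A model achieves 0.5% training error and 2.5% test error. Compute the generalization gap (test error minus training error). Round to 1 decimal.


Generalization gap = test_error - train_error
= 2.5 - 0.5
= 2.0%
A moderate gap.

2.0


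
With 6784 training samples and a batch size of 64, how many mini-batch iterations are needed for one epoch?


Iterations per epoch = dataset_size / batch_size
= 6784 / 64
= 106

106


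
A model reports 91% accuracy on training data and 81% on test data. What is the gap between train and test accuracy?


Gap = train_accuracy - test_accuracy
= 91 - 81
= 10%
This moderate gap may indicate mild overfitting.

10


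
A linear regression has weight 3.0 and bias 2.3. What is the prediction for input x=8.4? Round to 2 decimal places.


y = 3.0 * 8.4 + (2.3)
= 25.2 + (2.3)
= 27.50

27.50


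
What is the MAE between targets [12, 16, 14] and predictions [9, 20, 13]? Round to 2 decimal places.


Absolute errors: [3, 4, 1]
Sum of absolute errors = 8
MAE = 8 / 3 = 2.67

2.67


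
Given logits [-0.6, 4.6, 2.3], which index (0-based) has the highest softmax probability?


Softmax is a monotonic transformation, so it preserves the argmax.
We need to find the index of the maximum logit.
Index 0: -0.6
Index 1: 4.6
Index 2: 2.3
Maximum logit = 4.6 at index 1

1


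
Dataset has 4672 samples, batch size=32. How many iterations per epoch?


Iterations per epoch = dataset_size / batch_size
= 4672 / 32
= 146

146


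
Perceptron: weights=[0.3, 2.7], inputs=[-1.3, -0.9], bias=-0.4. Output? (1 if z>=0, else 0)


z = w . x + b
= 0.3*-1.3 + 2.7*-0.9 + -0.4
= -0.39 + -2.43 + -0.4
= -2.82 + -0.4
= -3.22
Since z = -3.22 < 0, output = 0

0


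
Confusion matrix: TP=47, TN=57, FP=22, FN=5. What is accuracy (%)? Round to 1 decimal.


Accuracy = (TP + TN) / (TP + TN + FP + FN) * 100
= (47 + 57) / (47 + 57 + 22 + 5)
= 104 / 131
= 0.7939
= 79.4%

79.4


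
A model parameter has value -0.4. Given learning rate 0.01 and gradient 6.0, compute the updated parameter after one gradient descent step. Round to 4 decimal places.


w_new = w_old - lr * gradient
= -0.4 - 0.01 * 6.0
= -0.4 - (0.06)
= -0.4600

-0.4600


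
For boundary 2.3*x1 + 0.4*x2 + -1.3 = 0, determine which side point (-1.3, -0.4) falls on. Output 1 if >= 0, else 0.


Compute 2.3 * -1.3 + 0.4 * -0.4 + -1.3
= -2.99 + -0.16 + -1.3
= -4.45
Since -4.45 < 0, the point is on the negative side.

0


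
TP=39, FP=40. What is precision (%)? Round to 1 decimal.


Precision = TP / (TP + FP) * 100
= 39 / (39 + 40)
= 39 / 79
= 0.4937
= 49.4%

49.4


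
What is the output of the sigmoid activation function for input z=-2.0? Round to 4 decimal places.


sigmoid(z) = 1 / (1 + exp(-z))
exp(-(-2.0)) = exp(2.0) = 7.3891
1 + 7.3891 = 8.3891
1 / 8.3891 = 0.1192

0.1192


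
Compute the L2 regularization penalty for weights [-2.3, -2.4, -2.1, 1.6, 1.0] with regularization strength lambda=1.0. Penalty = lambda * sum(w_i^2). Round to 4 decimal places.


Squaring each weight:
(-2.3)^2 = 5.29
(-2.4)^2 = 5.76
(-2.1)^2 = 4.41
1.6^2 = 2.56
1.0^2 = 1.0
Sum of squares = 19.02
Penalty = 1.0 * 19.02 = 19.0200

19.0200


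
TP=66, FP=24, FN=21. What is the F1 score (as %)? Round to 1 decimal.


Precision = TP / (TP + FP) = 66 / 90 = 0.7333
Recall = TP / (TP + FN) = 66 / 87 = 0.7586
F1 = 2 * P * R / (P + R)
= 2 * 0.7333 * 0.7586 / (0.7333 + 0.7586)
= 1.1126 / 1.492
= 0.7458
As percentage: 74.6%

74.6


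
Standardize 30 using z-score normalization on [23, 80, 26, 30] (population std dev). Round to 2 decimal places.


Mean = (23 + 80 + 26 + 30) / 4 = 39.75
Variance = sum((x_i - mean)^2) / n = 546.1875
Std = sqrt(546.1875) = 23.3707
Z = (x - mean) / std
= (30 - 39.75) / 23.3707
= -9.75 / 23.3707
= -0.42

-0.42


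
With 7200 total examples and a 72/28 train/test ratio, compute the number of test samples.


Train samples = 7200 * 72% = 5184
Test samples = 7200 - 5184
= 2016

2016


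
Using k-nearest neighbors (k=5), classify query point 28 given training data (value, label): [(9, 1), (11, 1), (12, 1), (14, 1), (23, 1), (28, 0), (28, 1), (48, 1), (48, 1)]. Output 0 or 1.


Distances from query 28:
Point 28 (class 0): distance = 0
Point 28 (class 1): distance = 0
Point 23 (class 1): distance = 5
Point 14 (class 1): distance = 14
Point 12 (class 1): distance = 16
K=5 nearest neighbors: classes = [0, 1, 1, 1, 1]
Votes for class 1: 4 / 5
Majority vote => class 1

1


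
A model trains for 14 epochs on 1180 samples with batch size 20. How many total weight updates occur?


Iterations per epoch = 1180 / 20 = 59
Total updates = iterations_per_epoch * epochs
= 59 * 14
= 826

826


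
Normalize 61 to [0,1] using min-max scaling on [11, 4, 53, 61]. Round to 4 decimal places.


Min = 4, Max = 61
Range = 61 - 4 = 57
Scaled = (x - min) / (max - min)
= (61 - 4) / 57
= 57 / 57
= 1.0000

1.0000


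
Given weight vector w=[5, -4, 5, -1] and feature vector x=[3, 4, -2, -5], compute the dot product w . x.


Element-wise products:
5 * 3 = 15
-4 * 4 = -16
5 * -2 = -10
-1 * -5 = 5
Sum = 15 + -16 + -10 + 5
= -6

-6


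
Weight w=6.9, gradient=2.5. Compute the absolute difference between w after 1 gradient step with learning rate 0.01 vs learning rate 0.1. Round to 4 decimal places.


With lr=0.01: w_new = 6.9 - 0.01 * 2.5 = 6.875
With lr=0.1: w_new = 6.9 - 0.1 * 2.5 = 6.65
Absolute difference = |6.875 - 6.65|
= 0.2250

0.2250


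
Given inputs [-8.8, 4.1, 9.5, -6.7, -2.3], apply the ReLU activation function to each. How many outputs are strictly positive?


ReLU(x) = max(0, x) for each element:
ReLU(-8.8) = 0
ReLU(4.1) = 4.1
ReLU(9.5) = 9.5
ReLU(-6.7) = 0
ReLU(-2.3) = 0
Active neurons (>0): 2

2


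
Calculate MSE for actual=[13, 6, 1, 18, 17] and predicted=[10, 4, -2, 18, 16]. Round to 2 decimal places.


Differences: [3, 2, 3, 0, 1]
Squared errors: [9, 4, 9, 0, 1]
Sum of squared errors = 23
MSE = 23 / 5 = 4.60

4.60


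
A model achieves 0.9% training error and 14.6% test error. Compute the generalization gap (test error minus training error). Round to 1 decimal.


Generalization gap = test_error - train_error
= 14.6 - 0.9
= 13.7%
A large gap suggests overfitting.

13.7


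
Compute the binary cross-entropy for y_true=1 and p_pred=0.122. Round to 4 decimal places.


For y=1: Loss = -log(p)
= -log(0.122)
= -(-2.1037)
= 2.1037

2.1037


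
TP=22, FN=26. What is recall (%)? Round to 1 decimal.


Recall = TP / (TP + FN) * 100
= 22 / (22 + 26)
= 22 / 48
= 0.4583
= 45.8%

45.8


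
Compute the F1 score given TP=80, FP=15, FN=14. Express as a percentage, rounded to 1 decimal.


Precision = TP / (TP + FP) = 80 / 95 = 0.8421
Recall = TP / (TP + FN) = 80 / 94 = 0.8511
F1 = 2 * P * R / (P + R)
= 2 * 0.8421 * 0.8511 / (0.8421 + 0.8511)
= 1.4334 / 1.6932
= 0.8466
As percentage: 84.7%

84.7


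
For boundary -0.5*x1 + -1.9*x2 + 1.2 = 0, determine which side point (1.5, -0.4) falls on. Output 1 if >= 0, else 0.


Compute -0.5 * 1.5 + -1.9 * -0.4 + 1.2
= -0.75 + 0.76 + 1.2
= 1.21
Since 1.21 >= 0, the point is on the positive side.

1


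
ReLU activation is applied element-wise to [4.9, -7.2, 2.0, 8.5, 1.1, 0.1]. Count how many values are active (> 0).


ReLU(x) = max(0, x) for each element:
ReLU(4.9) = 4.9
ReLU(-7.2) = 0
ReLU(2.0) = 2.0
ReLU(8.5) = 8.5
ReLU(1.1) = 1.1
ReLU(0.1) = 0.1
Active neurons (>0): 5

5


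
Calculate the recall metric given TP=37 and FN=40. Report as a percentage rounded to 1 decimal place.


Recall = TP / (TP + FN) * 100
= 37 / (37 + 40)
= 37 / 77
= 0.4805
= 48.1%

48.1


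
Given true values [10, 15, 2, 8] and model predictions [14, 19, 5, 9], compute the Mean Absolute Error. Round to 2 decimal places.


Absolute errors: [4, 4, 3, 1]
Sum of absolute errors = 12
MAE = 12 / 4 = 3.00

3.00


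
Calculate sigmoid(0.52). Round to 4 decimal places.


sigmoid(z) = 1 / (1 + exp(-z))
exp(-(0.52)) = exp(-0.52) = 0.5945
1 + 0.5945 = 1.5945
1 / 1.5945 = 0.6271

0.6271


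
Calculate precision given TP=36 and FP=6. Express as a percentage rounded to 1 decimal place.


Precision = TP / (TP + FP) * 100
= 36 / (36 + 6)
= 36 / 42
= 0.8571
= 85.7%

85.7


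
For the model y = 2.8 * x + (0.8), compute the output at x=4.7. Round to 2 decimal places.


y = 2.8 * 4.7 + (0.8)
= 13.16 + (0.8)
= 13.96

13.96


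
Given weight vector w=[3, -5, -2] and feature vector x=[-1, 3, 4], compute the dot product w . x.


Element-wise products:
3 * -1 = -3
-5 * 3 = -15
-2 * 4 = -8
Sum = -3 + -15 + -8
= -26

-26


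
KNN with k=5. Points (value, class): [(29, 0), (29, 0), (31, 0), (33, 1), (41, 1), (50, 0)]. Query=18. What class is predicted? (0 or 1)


Distances from query 18:
Point 29 (class 0): distance = 11
Point 29 (class 0): distance = 11
Point 31 (class 0): distance = 13
Point 33 (class 1): distance = 15
Point 41 (class 1): distance = 23
K=5 nearest neighbors: classes = [0, 0, 0, 1, 1]
Votes for class 1: 2 / 5
Majority vote => class 0

0


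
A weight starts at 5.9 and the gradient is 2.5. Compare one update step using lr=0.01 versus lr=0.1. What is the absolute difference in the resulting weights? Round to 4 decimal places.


With lr=0.01: w_new = 5.9 - 0.01 * 2.5 = 5.875
With lr=0.1: w_new = 5.9 - 0.1 * 2.5 = 5.65
Absolute difference = |5.875 - 5.65|
= 0.2250

0.2250


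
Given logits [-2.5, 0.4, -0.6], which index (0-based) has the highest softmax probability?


Softmax is a monotonic transformation, so it preserves the argmax.
We need to find the index of the maximum logit.
Index 0: -2.5
Index 1: 0.4
Index 2: -0.6
Maximum logit = 0.4 at index 1

1


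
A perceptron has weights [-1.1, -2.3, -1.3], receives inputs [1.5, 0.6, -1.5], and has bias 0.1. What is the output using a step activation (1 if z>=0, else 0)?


z = w . x + b
= -1.1*1.5 + -2.3*0.6 + -1.3*-1.5 + 0.1
= -1.65 + -1.38 + 1.95 + 0.1
= -1.08 + 0.1
= -0.98
Since z = -0.98 < 0, output = 0

0


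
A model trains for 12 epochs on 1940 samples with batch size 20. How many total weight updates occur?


Iterations per epoch = 1940 / 20 = 97
Total updates = iterations_per_epoch * epochs
= 97 * 12
= 1164

1164


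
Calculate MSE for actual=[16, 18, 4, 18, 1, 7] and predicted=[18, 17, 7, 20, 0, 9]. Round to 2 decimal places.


Differences: [-2, 1, -3, -2, 1, -2]
Squared errors: [4, 1, 9, 4, 1, 4]
Sum of squared errors = 23
MSE = 23 / 6 = 3.83

3.83


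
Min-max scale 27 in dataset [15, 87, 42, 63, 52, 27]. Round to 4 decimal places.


Min = 15, Max = 87
Range = 87 - 15 = 72
Scaled = (x - min) / (max - min)
= (27 - 15) / 72
= 12 / 72
= 0.1667

0.1667


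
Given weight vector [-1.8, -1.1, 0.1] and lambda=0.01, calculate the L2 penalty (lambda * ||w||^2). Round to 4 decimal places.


Squaring each weight:
(-1.8)^2 = 3.24
(-1.1)^2 = 1.21
0.1^2 = 0.01
Sum of squares = 4.46
Penalty = 0.01 * 4.46 = 0.0446

0.0446


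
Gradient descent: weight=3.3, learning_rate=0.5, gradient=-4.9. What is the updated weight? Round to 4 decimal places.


w_new = w_old - lr * gradient
= 3.3 - 0.5 * -4.9
= 3.3 - (-2.45)
= 5.7500

5.7500


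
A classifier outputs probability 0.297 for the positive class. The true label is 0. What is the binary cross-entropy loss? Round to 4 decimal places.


For y=0: Loss = -log(1-p)
= -log(1 - 0.297)
= -log(0.703)
= -(-0.3524)
= 0.3524

0.3524


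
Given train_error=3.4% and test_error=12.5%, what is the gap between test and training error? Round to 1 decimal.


Generalization gap = test_error - train_error
= 12.5 - 3.4
= 9.1%
A moderate gap.

9.1
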